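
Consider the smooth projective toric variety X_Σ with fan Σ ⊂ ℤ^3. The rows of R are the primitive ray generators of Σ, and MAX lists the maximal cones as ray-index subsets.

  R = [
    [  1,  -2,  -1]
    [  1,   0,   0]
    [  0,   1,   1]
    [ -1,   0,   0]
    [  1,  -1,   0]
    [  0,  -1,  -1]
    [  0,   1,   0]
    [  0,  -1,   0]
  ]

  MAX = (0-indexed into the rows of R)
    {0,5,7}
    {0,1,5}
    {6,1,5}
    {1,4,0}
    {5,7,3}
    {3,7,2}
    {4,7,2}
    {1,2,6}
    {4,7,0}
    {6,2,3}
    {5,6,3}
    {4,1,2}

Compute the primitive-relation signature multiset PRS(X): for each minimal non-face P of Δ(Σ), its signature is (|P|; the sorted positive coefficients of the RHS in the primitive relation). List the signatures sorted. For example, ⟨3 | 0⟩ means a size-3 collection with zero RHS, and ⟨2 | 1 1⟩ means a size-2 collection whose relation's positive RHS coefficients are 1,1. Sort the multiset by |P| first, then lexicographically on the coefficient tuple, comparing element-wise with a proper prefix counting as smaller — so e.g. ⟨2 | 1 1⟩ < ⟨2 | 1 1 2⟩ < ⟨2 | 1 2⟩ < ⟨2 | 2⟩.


Δ(Σ) — 8 vertices, 10 min non-faces:

  • {1,3}:  v_{1} + v_{3} = 0 ; sig = ⟨2 | 0⟩
  • {2,5}:  v_{2} + v_{5} = 0 ; sig = ⟨2 | 0⟩
  • {6,7}:  v_{6} + v_{7} = 0 ; sig = ⟨2 | 0⟩
  • {0,2}:  v_{0} + v_{2} = v_{4} ; sig = ⟨2 | 1⟩
  • {1,7}:  v_{1} + v_{7} = v_{4} ; sig = ⟨2 | 1⟩
  • {3,4}:  v_{3} + v_{4} = v_{7} ; sig = ⟨2 | 1⟩
  • {4,5}:  v_{4} + v_{5} = v_{0} ; sig = ⟨2 | 1⟩
  • {4,6}:  v_{4} + v_{6} = v_{1} ; sig = ⟨2 | 1⟩
  • {0,3}:  v_{0} + v_{3} = v_{5} + v_{7} ; sig = ⟨2 | 1 1⟩
  • {0,6}:  v_{0} + v_{6} = v_{1} + v_{5} ; sig = ⟨2 | 1 1⟩

so the primitive-relation signature multiset is
[⟨2 | 0⟩, ⟨2 | 0⟩, ⟨2 | 0⟩, ⟨2 | 1⟩, ⟨2 | 1⟩, ⟨2 | 1⟩, ⟨2 | 1⟩, ⟨2 | 1⟩, ⟨2 | 1 1⟩, ⟨2 | 1 1⟩]


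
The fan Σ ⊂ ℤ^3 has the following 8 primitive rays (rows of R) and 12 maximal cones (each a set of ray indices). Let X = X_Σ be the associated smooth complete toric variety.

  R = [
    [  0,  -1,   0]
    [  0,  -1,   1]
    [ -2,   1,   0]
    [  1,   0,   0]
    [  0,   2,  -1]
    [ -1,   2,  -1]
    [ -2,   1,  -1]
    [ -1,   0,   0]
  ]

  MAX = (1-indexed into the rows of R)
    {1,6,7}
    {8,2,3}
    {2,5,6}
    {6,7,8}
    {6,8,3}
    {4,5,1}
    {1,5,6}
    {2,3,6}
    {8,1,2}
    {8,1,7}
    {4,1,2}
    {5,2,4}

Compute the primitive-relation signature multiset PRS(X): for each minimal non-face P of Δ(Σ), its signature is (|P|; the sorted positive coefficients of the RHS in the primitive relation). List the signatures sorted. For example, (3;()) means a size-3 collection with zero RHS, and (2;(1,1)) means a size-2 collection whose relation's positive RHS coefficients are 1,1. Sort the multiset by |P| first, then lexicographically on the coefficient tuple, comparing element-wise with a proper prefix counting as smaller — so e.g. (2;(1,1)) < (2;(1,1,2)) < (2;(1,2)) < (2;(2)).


Σ has 14 primitive collections:

  • {4,8}:  v_{4} + v_{8} = 0  →  sig = (2;())
  • {4,6}:  v_{4} + v_{6} = v_{5}  →  sig = (2;(1))
  • {5,8}:  v_{5} + v_{8} = v_{6}  →  sig = (2;(1))
  • {3,4}:  v_{3} + v_{4} = v_{2} + v_{6}  →  sig = (2;(1,1))
  • {4,7}:  v_{4} + v_{7} = v_{1} + v_{6}  →  sig = (2;(1,1))
  • {3,5}:  v_{3} + v_{5} = v_{2} + 2·v_{6}  →  sig = (2;(1,2))
  • {5,7}:  v_{5} + v_{7} = v_{1} + 2·v_{6}  →  sig = (2;(1,2))
  • {3,7}:  v_{3} + v_{7} = v_{6} + 3·v_{8}  →  sig = (2;(1,3))
  • {1,3}:  v_{1} + v_{3} = 2·v_{8}  →  sig = (2;(2))
  • {2,7}:  v_{2} + v_{7} = 2·v_{8}  →  sig = (2;(2))
  • {1,2,5}:  v_{1} + v_{2} + v_{5} = 0  →  sig = (3;())
  • {1,2,6}:  v_{1} + v_{2} + v_{6} = v_{8}  →  sig = (3;(1))
  • {1,6,8}:  v_{1} + v_{6} + v_{8} = v_{7}  →  sig = (3;(1))
  • {2,6,8}:  v_{2} + v_{6} + v_{8} = v_{3}  →  sig = (3;(1))

so the primitive-relation signature multiset is
    |P|=2: 10 collections, coeffs (), (1), (1), (1,1), (1,1), (1,2), (1,2), (1,3), (2), (2)
    |P|=3: 4 collections, coeffs (), (1), (1), (1)


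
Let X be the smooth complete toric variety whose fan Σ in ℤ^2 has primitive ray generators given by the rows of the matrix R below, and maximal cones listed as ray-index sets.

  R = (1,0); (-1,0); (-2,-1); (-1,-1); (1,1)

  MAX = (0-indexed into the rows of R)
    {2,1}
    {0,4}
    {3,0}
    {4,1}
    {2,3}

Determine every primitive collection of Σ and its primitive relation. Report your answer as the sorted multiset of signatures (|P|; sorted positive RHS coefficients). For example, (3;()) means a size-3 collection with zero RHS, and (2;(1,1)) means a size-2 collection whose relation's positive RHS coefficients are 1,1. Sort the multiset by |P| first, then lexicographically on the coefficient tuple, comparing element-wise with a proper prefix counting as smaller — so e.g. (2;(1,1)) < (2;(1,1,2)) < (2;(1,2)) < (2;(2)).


5 minimal non-faces of Δ(Σ) (on 5 rays):

  {0,1}:  v_{0} + v_{1} = 0 — sig = (2;())
  {3,4}:  v_{3} + v_{4} = 0 — sig = (2;())
  {0,2}:  v_{0} + v_{2} = v_{3} — sig = (2;(1))
  {1,3}:  v_{1} + v_{3} = v_{2} — sig = (2;(1))
  {2,4}:  v_{2} + v_{4} = v_{1} — sig = (2;(1))

Signatures (|P|; sorted positive RHS coefficients), sorted:
    (2;())
    (2;())
    (2;(1))
    (2;(1))
    (2;(1))


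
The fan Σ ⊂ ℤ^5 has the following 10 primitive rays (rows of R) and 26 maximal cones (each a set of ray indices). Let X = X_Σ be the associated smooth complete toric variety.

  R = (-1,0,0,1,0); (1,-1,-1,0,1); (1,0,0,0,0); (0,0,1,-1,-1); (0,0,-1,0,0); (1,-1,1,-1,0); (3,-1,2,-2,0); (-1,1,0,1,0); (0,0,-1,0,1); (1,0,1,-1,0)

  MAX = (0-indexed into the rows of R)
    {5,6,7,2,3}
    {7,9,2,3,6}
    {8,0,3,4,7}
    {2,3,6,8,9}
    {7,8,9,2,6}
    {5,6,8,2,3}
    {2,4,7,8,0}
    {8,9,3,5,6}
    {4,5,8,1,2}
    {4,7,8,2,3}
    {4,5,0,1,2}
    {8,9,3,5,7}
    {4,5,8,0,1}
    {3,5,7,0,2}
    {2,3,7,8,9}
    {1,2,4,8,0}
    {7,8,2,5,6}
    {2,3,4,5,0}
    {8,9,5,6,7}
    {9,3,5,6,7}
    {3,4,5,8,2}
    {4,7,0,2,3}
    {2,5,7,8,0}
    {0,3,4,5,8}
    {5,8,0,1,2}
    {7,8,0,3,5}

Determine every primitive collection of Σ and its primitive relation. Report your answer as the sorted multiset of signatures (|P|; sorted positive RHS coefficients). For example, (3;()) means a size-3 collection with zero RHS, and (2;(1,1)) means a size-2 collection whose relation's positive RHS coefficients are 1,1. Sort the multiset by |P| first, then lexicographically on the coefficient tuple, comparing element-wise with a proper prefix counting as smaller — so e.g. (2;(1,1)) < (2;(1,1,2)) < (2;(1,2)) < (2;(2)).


14 collections generate NE(X_Σ); each relation:

  P = {0,9}:  v_{0} + v_{9} = v_{5} + v_{7} ; sig = (2;(1,1))
  P = {1,3}:  v_{1} + v_{3} = v_{4} + v_{5} ; sig = (2;(1,1))
  P = {1,7}:  v_{1} + v_{7} = v_{0} + v_{2} + v_{8} ; sig = (2;(1,1,1))
  P = {1,9}:  v_{1} + v_{9} = v_{2} + v_{5} + v_{8} ; sig = (2;(1,1,1))
  P = {4,9}:  v_{4} + v_{9} = v_{2} + v_{3} + v_{8} ; sig = (2;(1,1,1))
  P = {4,6}:  v_{4} + v_{6} = 2·v_{2} + v_{3} + v_{5} + v_{8} ; sig = (2;(1,1,1,2))
  P = {0,6}:  v_{0} + v_{6} = v_{2} + 2·v_{5} + v_{7} ; sig = (2;(1,1,2))
  P = {1,6}:  v_{1} + v_{6} = 2·v_{2} + 2·v_{5} + v_{8} ; sig = (2;(1,2,2))
  P = {4,5,7}:  v_{4} + v_{5} + v_{7} = 0 ; sig = (3;())
  P = {2,5,9}:  v_{2} + v_{5} + v_{9} = v_{6} ; sig = (3;(1))
  P = {0,2,3,8}:  v_{0} + v_{2} + v_{3} + v_{8} = 0 ; sig = (4;())
  P = {3,6,7,8}:  v_{3} + v_{6} + v_{7} + v_{8} = 2·v_{9} ; sig = (4;(2))
  P = {0,2,4,5,8}:  v_{0} + v_{2} + v_{4} + v_{5} + v_{8} = v_{1} ; sig = (5;(1))
  P = {2,3,5,7,8}:  v_{2} + v_{3} + v_{5} + v_{7} + v_{8} = v_{9} ; sig = (5;(1))

Sorted signature multiset PRS(X):
{ (2;(1,1)) ×2,  (2;(1,1,1)) ×3,  (2;(1,1,1,2)),  (2;(1,1,2)),  (2;(1,2,2)),  (3;()),  (3;(1)),  (4;()),  (4;(2)),  (5;(1)) ×2 }


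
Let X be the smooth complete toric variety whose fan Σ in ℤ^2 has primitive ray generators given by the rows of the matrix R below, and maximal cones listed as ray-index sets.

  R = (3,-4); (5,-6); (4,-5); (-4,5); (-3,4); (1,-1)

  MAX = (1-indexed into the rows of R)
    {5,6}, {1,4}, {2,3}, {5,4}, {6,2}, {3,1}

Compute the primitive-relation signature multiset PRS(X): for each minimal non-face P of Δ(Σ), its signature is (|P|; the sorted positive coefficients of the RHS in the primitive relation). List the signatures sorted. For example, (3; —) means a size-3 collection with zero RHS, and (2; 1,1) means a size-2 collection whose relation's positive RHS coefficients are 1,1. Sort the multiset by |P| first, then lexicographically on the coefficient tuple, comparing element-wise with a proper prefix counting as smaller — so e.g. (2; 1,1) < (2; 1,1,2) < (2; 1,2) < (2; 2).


Primitive collections (9):

  P={1,5}:  v_{1} + v_{5} = 0  ⇒ sig = (2; —)
  P={3,4}:  v_{3} + v_{4} = 0  ⇒ sig = (2; —)
  P={1,6}:  v_{1} + v_{6} = v_{3}  ⇒ sig = (2; 1)
  P={2,4}:  v_{2} + v_{4} = v_{6}  ⇒ sig = (2; 1)
  P={3,5}:  v_{3} + v_{5} = v_{6}  ⇒ sig = (2; 1)
  P={3,6}:  v_{3} + v_{6} = v_{2}  ⇒ sig = (2; 1)
  P={4,6}:  v_{4} + v_{6} = v_{5}  ⇒ sig = (2; 1)
  P={1,2}:  v_{1} + v_{2} = 2·v_{3}  ⇒ sig = (2; 2)
  P={2,5}:  v_{2} + v_{5} = 2·v_{6}  ⇒ sig = (2; 2)

Signatures (|P|; sorted positive RHS coefficients), sorted:
{ (2; —) ×2,  (2; 1) ×5,  (2; 2) ×2 }


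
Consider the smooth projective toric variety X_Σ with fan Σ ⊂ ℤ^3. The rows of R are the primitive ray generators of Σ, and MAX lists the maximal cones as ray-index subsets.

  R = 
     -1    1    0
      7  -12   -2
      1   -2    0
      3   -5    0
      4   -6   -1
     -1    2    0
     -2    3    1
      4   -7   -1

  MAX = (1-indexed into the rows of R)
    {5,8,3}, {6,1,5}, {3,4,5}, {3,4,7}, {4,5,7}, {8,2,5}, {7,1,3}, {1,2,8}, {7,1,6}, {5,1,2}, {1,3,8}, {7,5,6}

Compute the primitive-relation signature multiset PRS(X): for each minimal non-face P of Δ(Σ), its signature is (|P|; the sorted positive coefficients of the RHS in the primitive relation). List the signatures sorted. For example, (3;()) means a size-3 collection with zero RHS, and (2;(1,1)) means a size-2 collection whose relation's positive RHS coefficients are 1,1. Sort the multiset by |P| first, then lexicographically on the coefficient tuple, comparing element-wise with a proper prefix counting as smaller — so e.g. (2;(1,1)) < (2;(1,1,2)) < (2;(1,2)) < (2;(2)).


|primitive collections| = 14. Relations:

  • {3,6}:  v_{3} + v_{6} = 0 — sig = (2;())
  • {2,7}:  v_{2} + v_{7} = v_{3} + v_{8} — sig = (2;(1,1))
  • {4,6}:  v_{4} + v_{6} = v_{5} + v_{7} — sig = (2;(1,1))
  • {6,8}:  v_{6} + v_{8} = v_{1} + v_{5} — sig = (2;(1,1))
  • {2,4}:  v_{2} + v_{4} = 2·v_{3} + v_{5} + v_{8} — sig = (2;(1,1,2))
  • {4,8}:  v_{4} + v_{8} = 3·v_{3} + v_{5} — sig = (2;(1,3))
  • {1,4}:  v_{1} + v_{4} = 2·v_{3} — sig = (2;(2))
  • {2,3}:  v_{2} + v_{3} = 2·v_{8} — sig = (2;(2))
  • {7,8}:  v_{7} + v_{8} = 2·v_{3} — sig = (2;(2))
  • {2,6}:  v_{2} + v_{6} = 2·v_{1} + 2·v_{5} — sig = (2;(2,2))
  • {1,3,5}:  v_{1} + v_{3} + v_{5} = v_{8} — sig = (3;(1))
  • {1,5,7}:  v_{1} + v_{5} + v_{7} = v_{3} — sig = (3;(1))
  • {1,5,8}:  v_{1} + v_{5} + v_{8} = v_{2} — sig = (3;(1))
  • {3,5,7}:  v_{3} + v_{5} + v_{7} = v_{4} — sig = (3;(1))

Hence PRS(X_Σ) =
{ (2;()),  (2;(1,1)) ×3,  (2;(1,1,2)),  (2;(1,3)),  (2;(2)) ×3,  (2;(2,2)),  (3;(1)) ×4 }


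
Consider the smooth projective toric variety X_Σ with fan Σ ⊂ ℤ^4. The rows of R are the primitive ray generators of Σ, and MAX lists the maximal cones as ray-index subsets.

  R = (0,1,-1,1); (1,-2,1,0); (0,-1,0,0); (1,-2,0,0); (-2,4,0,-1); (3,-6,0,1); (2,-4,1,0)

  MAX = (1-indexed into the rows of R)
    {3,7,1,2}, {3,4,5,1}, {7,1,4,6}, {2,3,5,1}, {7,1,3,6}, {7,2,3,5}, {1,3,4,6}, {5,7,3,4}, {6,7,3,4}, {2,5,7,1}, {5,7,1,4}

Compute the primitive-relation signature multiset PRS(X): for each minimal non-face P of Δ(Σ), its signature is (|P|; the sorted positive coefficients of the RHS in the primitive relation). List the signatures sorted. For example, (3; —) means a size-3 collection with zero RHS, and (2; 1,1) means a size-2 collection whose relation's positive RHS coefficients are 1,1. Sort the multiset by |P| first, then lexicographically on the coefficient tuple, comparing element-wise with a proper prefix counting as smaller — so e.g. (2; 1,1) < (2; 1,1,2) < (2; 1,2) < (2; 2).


Primitive collections (5):

  P={2,4}:  v_{2} + v_{4} = v_{7}  ⟹  sig = (2; 1)
  P={5,6}:  v_{5} + v_{6} = v_{4}  ⟹  sig = (2; 1)
  P={2,6}:  v_{2} + v_{6} = v_{1} + v_{3} + 2·v_{7}  ⟹  sig = (2; 1,1,2)
  P={1,3,5,7}:  v_{1} + v_{3} + v_{5} + v_{7} = 0  ⟹  sig = (4; —)
  P={1,3,4,7}:  v_{1} + v_{3} + v_{4} + v_{7} = v_{6}  ⟹  sig = (4; 1)

Signatures (|P|; sorted positive RHS coefficients), sorted:
[(2; 1), (2; 1), (2; 1,1,2), (4; —), (4; 1)]


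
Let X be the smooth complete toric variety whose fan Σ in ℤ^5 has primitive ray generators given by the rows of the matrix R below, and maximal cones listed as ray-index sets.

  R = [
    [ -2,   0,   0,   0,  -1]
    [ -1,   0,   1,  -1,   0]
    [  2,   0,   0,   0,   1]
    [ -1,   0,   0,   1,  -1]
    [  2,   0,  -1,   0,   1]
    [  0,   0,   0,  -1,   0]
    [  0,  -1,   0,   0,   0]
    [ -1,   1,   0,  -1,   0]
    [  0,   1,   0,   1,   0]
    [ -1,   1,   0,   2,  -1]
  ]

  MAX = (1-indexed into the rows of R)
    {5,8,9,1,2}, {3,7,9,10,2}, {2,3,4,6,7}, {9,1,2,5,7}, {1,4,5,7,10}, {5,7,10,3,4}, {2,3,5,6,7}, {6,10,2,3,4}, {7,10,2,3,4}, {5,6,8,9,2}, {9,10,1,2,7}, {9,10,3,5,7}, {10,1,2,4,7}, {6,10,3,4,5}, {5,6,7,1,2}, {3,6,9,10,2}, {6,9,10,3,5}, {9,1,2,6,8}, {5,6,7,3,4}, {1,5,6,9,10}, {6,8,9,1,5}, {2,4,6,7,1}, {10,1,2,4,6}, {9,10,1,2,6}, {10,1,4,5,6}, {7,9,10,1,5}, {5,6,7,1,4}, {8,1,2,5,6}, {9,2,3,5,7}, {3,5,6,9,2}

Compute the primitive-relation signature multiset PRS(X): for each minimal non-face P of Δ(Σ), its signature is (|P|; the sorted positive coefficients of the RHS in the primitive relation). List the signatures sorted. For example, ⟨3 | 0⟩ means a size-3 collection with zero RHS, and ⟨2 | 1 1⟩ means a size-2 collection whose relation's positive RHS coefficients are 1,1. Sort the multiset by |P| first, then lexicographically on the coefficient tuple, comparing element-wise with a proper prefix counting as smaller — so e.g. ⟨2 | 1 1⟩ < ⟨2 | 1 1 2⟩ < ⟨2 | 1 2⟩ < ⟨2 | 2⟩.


11 collections generate NE(X_Σ); each relation:

  P={1,3}:  v_{1} + v_{3} = 0  so sig = ⟨2 | 0⟩
  P={4,9}:  v_{4} + v_{9} = v_{10}  so sig = ⟨2 | 1⟩
  P={4,8}:  v_{4} + v_{8} = v_{1} + v_{6} + v_{9}  so sig = ⟨2 | 1 1 1⟩
  P={7,8}:  v_{7} + v_{8} = v_{1} + v_{2} + v_{5}  so sig = ⟨2 | 1 1 1⟩
  P={3,8}:  v_{3} + v_{8} = v_{2} + v_{5} + v_{6} + v_{9}  so sig = ⟨2 | 1 1 1 1⟩
  P={8,10}:  v_{8} + v_{10} = v_{1} + v_{6} + 2·v_{9}  so sig = ⟨2 | 1 1 2⟩
  P={2,4,5}:  v_{2} + v_{4} + v_{5} = 0  so sig = ⟨3 | 0⟩
  P={6,7,9}:  v_{6} + v_{7} + v_{9} = 0  so sig = ⟨3 | 0⟩
  P={2,5,10}:  v_{2} + v_{5} + v_{10} = v_{9}  so sig = ⟨3 | 1⟩
  P={6,7,10}:  v_{6} + v_{7} + v_{10} = v_{4}  so sig = ⟨3 | 1⟩
  P={1,2,5,6,9}:  v_{1} + v_{2} + v_{5} + v_{6} + v_{9} = v_{8}  so sig = ⟨5 | 1⟩

Sorted signature multiset PRS(X):
{ ⟨2 | 0⟩,  ⟨2 | 1⟩,  ⟨2 | 1 1 1⟩ ×2,  ⟨2 | 1 1 1 1⟩,  ⟨2 | 1 1 2⟩,  ⟨3 | 0⟩ ×2,  ⟨3 | 1⟩ ×2,  ⟨5 | 1⟩ }


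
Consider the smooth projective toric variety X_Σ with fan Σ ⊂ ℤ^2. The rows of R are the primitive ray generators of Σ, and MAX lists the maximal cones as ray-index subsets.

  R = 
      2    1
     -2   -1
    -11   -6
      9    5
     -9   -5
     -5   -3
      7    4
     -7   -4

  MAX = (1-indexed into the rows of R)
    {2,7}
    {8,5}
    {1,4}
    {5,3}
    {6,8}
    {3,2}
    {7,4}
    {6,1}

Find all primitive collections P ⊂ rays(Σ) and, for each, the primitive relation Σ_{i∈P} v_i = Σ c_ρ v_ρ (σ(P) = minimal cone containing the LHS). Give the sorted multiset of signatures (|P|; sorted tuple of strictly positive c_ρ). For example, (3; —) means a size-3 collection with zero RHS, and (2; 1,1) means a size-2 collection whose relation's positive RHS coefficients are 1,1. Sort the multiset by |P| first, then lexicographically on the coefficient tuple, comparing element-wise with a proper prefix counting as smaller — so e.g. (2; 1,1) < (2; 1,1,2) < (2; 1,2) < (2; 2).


|primitive collections| = 20. Relations:

  P = {1,2}:  v_{1} + v_{2} = 0 ; sig = (2; —)
  P = {4,5}:  v_{4} + v_{5} = 0 ; sig = (2; —)
  P = {7,8}:  v_{7} + v_{8} = 0 ; sig = (2; —)
  P = {1,3}:  v_{1} + v_{3} = v_{5} ; sig = (2; 1)
  P = {1,5}:  v_{1} + v_{5} = v_{8} ; sig = (2; 1)
  P = {1,7}:  v_{1} + v_{7} = v_{4} ; sig = (2; 1)
  P = {1,8}:  v_{1} + v_{8} = v_{6} ; sig = (2; 1)
  P = {2,4}:  v_{2} + v_{4} = v_{7} ; sig = (2; 1)
  P = {2,5}:  v_{2} + v_{5} = v_{3} ; sig = (2; 1)
  P = {2,6}:  v_{2} + v_{6} = v_{8} ; sig = (2; 1)
  P = {2,8}:  v_{2} + v_{8} = v_{5} ; sig = (2; 1)
  P = {3,4}:  v_{3} + v_{4} = v_{2} ; sig = (2; 1)
  P = {4,8}:  v_{4} + v_{8} = v_{1} ; sig = (2; 1)
  P = {5,7}:  v_{5} + v_{7} = v_{2} ; sig = (2; 1)
  P = {6,7}:  v_{6} + v_{7} = v_{1} ; sig = (2; 1)
  P = {3,6}:  v_{3} + v_{6} = v_{5} + v_{8} ; sig = (2; 1,1)
  P = {3,7}:  v_{3} + v_{7} = 2·v_{2} ; sig = (2; 2)
  P = {3,8}:  v_{3} + v_{8} = 2·v_{5} ; sig = (2; 2)
  P = {4,6}:  v_{4} + v_{6} = 2·v_{1} ; sig = (2; 2)
  P = {5,6}:  v_{5} + v_{6} = 2·v_{8} ; sig = (2; 2)

Sorted signature multiset PRS(X):
    |P|=2: 20 collections, coeffs (), (), (), (1), (1), (1), (1), (1), (1), (1), (1), (1), (1), (1), (1), (1,1), (2), (2), (2), (2)


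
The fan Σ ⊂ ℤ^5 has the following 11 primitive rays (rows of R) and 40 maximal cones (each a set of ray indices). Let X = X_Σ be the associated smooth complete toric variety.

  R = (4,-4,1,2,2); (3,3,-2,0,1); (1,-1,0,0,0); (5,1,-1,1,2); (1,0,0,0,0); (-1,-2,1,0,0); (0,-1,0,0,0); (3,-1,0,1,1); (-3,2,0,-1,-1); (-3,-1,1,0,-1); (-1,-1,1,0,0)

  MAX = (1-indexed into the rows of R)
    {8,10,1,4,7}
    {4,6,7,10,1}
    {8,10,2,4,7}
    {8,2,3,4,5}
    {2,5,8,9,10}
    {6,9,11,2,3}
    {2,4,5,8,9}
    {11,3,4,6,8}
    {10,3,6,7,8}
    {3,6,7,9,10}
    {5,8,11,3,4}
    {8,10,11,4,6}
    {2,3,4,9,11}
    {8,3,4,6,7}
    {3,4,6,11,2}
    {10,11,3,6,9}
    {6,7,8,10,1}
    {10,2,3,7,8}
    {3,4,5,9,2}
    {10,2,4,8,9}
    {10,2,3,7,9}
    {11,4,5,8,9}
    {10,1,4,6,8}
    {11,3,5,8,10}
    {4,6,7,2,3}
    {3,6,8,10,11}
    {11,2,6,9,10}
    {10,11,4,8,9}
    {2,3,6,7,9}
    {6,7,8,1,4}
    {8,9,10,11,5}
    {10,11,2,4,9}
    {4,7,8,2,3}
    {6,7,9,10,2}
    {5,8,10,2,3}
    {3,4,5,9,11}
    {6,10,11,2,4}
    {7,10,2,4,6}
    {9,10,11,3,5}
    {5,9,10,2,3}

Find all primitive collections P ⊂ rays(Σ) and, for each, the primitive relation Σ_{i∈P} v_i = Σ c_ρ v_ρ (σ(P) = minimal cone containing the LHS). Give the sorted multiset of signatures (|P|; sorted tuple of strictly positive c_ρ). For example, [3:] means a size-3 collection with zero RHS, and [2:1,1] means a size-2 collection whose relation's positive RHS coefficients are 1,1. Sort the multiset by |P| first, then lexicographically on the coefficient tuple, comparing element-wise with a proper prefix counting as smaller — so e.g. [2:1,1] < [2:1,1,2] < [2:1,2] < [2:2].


|primitive collections| = 21. Relations:

  • {5,7}:  v_{5} + v_{7} = v_{3}  so sig = [2:1]
  • {7,11}:  v_{7} + v_{11} = v_{6}  so sig = [2:1]
  • {5,6}:  v_{5} + v_{6} = v_{3} + v_{11}  so sig = [2:1,1]
  • {1,9}:  v_{1} + v_{9} = v_{4} + v_{6} + v_{10}  so sig = [2:1,1,1]
  • {1,11}:  v_{1} + v_{11} = v_{4} + 2·v_{6} + v_{8} + v_{10}  so sig = [2:1,1,1,2]
  • {1,3}:  v_{1} + v_{3} = v_{6} + v_{7} + 2·v_{8}  so sig = [2:1,1,2]
  • {1,5}:  v_{1} + v_{5} = v_{6} + 2·v_{8}  so sig = [2:1,2]
  • {1,2}:  v_{1} + v_{2} = 2·v_{4} + 2·v_{7} + v_{10}  so sig = [2:1,2,2]
  • {7,8,9}:  v_{7} + v_{8} + v_{9} = 0  so sig = [3:]
  • {2,8,11}:  v_{2} + v_{8} + v_{11} = v_{4}  so sig = [3:1]
  • {3,4,10}:  v_{3} + v_{4} + v_{10} = v_{8}  so sig = [3:1]
  • {3,8,9}:  v_{3} + v_{8} + v_{9} = v_{5}  so sig = [3:1]
  • {6,8,9}:  v_{6} + v_{8} + v_{9} = v_{11}  so sig = [3:1]
  • {2,6,8}:  v_{2} + v_{6} + v_{8} = v_{4} + v_{7}  so sig = [3:1,1]
  • {4,7,9}:  v_{4} + v_{7} + v_{9} = v_{2} + v_{11}  so sig = [3:1,1]
  • {2,5,11}:  v_{2} + v_{5} + v_{11} = v_{3} + v_{4} + v_{9}  so sig = [3:1,1,1]
  • {4,5,10}:  v_{4} + v_{5} + v_{10} = 2·v_{8} + v_{9}  so sig = [3:1,2]
  • {4,6,9}:  v_{4} + v_{6} + v_{9} = v_{2} + 2·v_{11}  so sig = [3:1,2]
  • {2,3,10,11}:  v_{2} + v_{3} + v_{10} + v_{11} = 0  so sig = [4:]
  • {2,3,6,10}:  v_{2} + v_{3} + v_{6} + v_{10} = v_{7}  so sig = [4:1]
  • {4,6,7,8,10}:  v_{4} + v_{6} + v_{7} + v_{8} + v_{10} = v_{1}  so sig = [5:1]

Sorted signature multiset PRS(X):
[[2:1], [2:1], [2:1,1], [2:1,1,1], [2:1,1,1,2], [2:1,1,2], [2:1,2], [2:1,2,2], [3:], [3:1], [3:1], [3:1], [3:1], [3:1,1], [3:1,1], [3:1,1,1], [3:1,2], [3:1,2], [4:], [4:1], [5:1]]


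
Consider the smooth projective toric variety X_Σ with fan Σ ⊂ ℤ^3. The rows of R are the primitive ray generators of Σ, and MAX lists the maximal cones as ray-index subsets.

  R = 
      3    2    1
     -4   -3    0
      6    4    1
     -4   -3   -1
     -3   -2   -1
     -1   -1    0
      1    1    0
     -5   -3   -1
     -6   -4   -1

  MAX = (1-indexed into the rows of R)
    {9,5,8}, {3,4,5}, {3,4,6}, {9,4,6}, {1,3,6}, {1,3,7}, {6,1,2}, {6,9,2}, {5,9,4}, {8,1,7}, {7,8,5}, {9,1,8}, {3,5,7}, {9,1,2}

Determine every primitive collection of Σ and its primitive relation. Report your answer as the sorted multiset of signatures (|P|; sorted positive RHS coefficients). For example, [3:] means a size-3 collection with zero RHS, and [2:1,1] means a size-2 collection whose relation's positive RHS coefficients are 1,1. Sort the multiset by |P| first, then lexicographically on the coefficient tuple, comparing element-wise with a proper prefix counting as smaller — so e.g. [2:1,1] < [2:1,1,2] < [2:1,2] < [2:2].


Δ(Σ) — 9 vertices, 16 min non-faces:

  {1,5}:  v_{1} + v_{5} = 0 — sig = [2:]
  {3,9}:  v_{3} + v_{9} = 0 — sig = [2:]
  {6,7}:  v_{6} + v_{7} = 0 — sig = [2:]
  {1,4}:  v_{1} + v_{4} = v_{6} — sig = [2:1]
  {3,8}:  v_{3} + v_{8} = v_{7} — sig = [2:1]
  {4,7}:  v_{4} + v_{7} = v_{5} — sig = [2:1]
  {5,6}:  v_{5} + v_{6} = v_{4} — sig = [2:1]
  {6,8}:  v_{6} + v_{8} = v_{9} — sig = [2:1]
  {7,9}:  v_{7} + v_{9} = v_{8} — sig = [2:1]
  {2,3}:  v_{2} + v_{3} = v_{1} + v_{6} — sig = [2:1,1]
  {2,5}:  v_{2} + v_{5} = v_{6} + v_{9} — sig = [2:1,1]
  {2,7}:  v_{2} + v_{7} = v_{1} + v_{9} — sig = [2:1,1]
  {4,8}:  v_{4} + v_{8} = v_{5} + v_{9} — sig = [2:1,1]
  {2,4}:  v_{2} + v_{4} = 2·v_{6} + v_{9} — sig = [2:1,2]
  {2,8}:  v_{2} + v_{8} = v_{1} + 2·v_{9} — sig = [2:1,2]
  {1,6,9}:  v_{1} + v_{6} + v_{9} = v_{2} — sig = [3:1]

Sorted signature multiset PRS(X):
    [2:]
    [2:]
    [2:]
    [2:1]
    [2:1]
    [2:1]
    [2:1]
    [2:1]
    [2:1]
    [2:1,1]
    [2:1,1]
    [2:1,1]
    [2:1,1]
    [2:1,2]
    [2:1,2]
    [3:1]


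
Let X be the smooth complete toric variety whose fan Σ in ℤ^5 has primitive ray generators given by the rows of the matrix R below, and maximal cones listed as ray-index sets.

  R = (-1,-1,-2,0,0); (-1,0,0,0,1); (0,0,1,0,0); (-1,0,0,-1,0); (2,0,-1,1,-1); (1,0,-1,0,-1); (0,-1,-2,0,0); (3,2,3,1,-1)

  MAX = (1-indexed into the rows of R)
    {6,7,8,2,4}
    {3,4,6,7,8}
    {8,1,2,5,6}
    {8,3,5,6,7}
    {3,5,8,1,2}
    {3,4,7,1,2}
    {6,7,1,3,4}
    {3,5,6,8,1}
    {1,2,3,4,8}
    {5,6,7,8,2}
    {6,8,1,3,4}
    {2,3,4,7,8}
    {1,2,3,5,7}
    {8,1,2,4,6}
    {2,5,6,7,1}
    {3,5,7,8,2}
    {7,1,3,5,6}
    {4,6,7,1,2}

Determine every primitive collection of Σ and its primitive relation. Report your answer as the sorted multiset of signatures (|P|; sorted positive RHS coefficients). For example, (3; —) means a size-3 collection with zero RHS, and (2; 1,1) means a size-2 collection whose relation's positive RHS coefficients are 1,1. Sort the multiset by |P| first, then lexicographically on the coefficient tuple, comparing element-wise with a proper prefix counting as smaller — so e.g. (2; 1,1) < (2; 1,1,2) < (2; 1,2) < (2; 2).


|primitive collections| = 3. Relations:

  • {4,5}:  v_{4} + v_{5} = v_{6}  so sig = (2; 1)
  • {2,3,6}:  v_{2} + v_{3} + v_{6} = 0  so sig = (3; —)
  • {1,7,8}:  v_{1} + v_{7} + v_{8} = v_{5}  so sig = (3; 1)

Hence PRS(X_Σ) =
    |P|=2: 1 collection, coeffs (1)
    |P|=3: 2 collections, coeffs (), (1)


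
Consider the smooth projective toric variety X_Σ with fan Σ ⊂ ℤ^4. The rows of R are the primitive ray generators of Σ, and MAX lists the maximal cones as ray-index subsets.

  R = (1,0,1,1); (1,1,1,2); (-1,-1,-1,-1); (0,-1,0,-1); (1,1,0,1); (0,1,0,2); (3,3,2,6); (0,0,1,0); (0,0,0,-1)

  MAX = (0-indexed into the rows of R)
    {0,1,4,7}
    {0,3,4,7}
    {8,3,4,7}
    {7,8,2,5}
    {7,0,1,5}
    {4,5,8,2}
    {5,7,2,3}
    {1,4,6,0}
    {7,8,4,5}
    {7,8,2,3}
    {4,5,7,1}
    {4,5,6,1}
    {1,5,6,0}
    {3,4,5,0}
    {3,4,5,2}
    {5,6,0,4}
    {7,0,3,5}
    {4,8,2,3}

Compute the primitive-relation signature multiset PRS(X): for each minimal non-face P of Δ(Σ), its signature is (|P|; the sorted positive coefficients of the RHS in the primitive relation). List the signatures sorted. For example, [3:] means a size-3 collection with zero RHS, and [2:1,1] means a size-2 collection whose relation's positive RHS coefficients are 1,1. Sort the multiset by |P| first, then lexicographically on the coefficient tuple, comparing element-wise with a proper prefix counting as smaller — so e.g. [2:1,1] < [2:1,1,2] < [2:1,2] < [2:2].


14 minimal non-faces of Δ(Σ) (on 9 rays):

  {1,3}:  v_{1} + v_{3} = v_{0}  →  sig = [2:1]
  {1,2}:  v_{1} + v_{2} = v_{3} + v_{5}  →  sig = [2:1,1]
  {1,8}:  v_{1} + v_{8} = v_{4} + v_{7}  →  sig = [2:1,1]
  {0,8}:  v_{0} + v_{8} = v_{3} + v_{4} + v_{7}  →  sig = [2:1,1,1]
  {2,6}:  v_{2} + v_{6} = v_{0} + v_{3} + v_{4} + 2·v_{5}  →  sig = [2:1,1,1,2]
  {3,6}:  v_{3} + v_{6} = 2·v_{0} + v_{4} + v_{5}  →  sig = [2:1,1,2]
  {0,2}:  v_{0} + v_{2} = 2·v_{3} + v_{5}  →  sig = [2:1,2]
  {6,8}:  v_{6} + v_{8} = 2·v_{1} + v_{4}  →  sig = [2:1,2]
  {6,7}:  v_{6} + v_{7} = 3·v_{1}  →  sig = [2:3]
  {2,4,7}:  v_{2} + v_{4} + v_{7} = 0  →  sig = [3:]
  {3,5,8}:  v_{3} + v_{5} + v_{8} = 0  →  sig = [3:]
  {0,1,4,5}:  v_{0} + v_{1} + v_{4} + v_{5} = v_{6}  →  sig = [4:1]
  {3,4,5,7}:  v_{3} + v_{4} + v_{5} + v_{7} = v_{1}  →  sig = [4:1]
  {0,4,5,7}:  v_{0} + v_{4} + v_{5} + v_{7} = 2·v_{1}  →  sig = [4:2]

so the primitive-relation signature multiset is
{ [2:1],  [2:1,1] ×2,  [2:1,1,1],  [2:1,1,1,2],  [2:1,1,2],  [2:1,2] ×2,  [2:3],  [3:] ×2,  [4:1] ×2,  [4:2] }


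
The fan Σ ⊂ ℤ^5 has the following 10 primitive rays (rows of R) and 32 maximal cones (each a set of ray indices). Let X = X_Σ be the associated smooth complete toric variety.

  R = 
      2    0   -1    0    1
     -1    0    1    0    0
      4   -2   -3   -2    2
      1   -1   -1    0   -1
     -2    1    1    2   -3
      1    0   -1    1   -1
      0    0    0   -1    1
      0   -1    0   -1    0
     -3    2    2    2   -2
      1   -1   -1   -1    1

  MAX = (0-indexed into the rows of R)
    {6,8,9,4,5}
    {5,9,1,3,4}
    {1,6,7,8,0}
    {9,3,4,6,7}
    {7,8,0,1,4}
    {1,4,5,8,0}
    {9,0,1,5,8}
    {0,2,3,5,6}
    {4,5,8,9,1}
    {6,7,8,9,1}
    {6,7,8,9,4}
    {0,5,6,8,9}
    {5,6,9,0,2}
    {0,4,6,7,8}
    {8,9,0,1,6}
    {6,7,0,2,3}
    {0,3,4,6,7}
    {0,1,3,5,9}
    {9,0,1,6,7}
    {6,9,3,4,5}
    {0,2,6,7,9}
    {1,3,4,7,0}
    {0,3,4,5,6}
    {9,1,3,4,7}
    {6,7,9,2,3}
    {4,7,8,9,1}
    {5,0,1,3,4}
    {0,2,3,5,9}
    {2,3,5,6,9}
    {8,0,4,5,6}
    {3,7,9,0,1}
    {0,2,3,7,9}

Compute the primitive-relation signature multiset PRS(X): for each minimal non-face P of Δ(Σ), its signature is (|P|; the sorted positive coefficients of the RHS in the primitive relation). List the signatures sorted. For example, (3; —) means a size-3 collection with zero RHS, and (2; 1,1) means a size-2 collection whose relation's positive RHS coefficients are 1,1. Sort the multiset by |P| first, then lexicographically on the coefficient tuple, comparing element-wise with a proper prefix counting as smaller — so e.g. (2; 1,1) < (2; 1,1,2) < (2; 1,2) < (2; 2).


11 collections generate NE(X_Σ); each relation:

  P={3,8}:  v_{3} + v_{8} = v_{4}  ⇒ sig = (2; 1)
  P={5,7}:  v_{5} + v_{7} = v_{3}  ⇒ sig = (2; 1)
  P={2,8}:  v_{2} + v_{8} = v_{5} + v_{6}  ⇒ sig = (2; 1,1)
  P={1,2}:  v_{1} + v_{2} = v_{0} + v_{7} + v_{9}  ⇒ sig = (2; 1,1,1)
  P={2,4}:  v_{2} + v_{4} = v_{3} + v_{5} + v_{6}  ⇒ sig = (2; 1,1,1)
  P={1,5,6}:  v_{1} + v_{5} + v_{6} = 0  ⇒ sig = (3; —)
  P={0,4,9}:  v_{0} + v_{4} + v_{9} = v_{5}  ⇒ sig = (3; 1)
  P={1,3,6}:  v_{1} + v_{3} + v_{6} = v_{7}  ⇒ sig = (3; 1)
  P={1,4,6}:  v_{1} + v_{4} + v_{6} = v_{7} + v_{8}  ⇒ sig = (3; 1,1)
  P={0,7,8,9}:  v_{0} + v_{7} + v_{8} + v_{9} = 0  ⇒ sig = (4; —)
  P={0,3,6,9}:  v_{0} + v_{3} + v_{6} + v_{9} = v_{2}  ⇒ sig = (4; 1)

Hence PRS(X_Σ) =
    (2; 1)
    (2; 1)
    (2; 1,1)
    (2; 1,1,1)
    (2; 1,1,1)
    (3; —)
    (3; 1)
    (3; 1)
    (3; 1,1)
    (4; —)
    (4; 1)


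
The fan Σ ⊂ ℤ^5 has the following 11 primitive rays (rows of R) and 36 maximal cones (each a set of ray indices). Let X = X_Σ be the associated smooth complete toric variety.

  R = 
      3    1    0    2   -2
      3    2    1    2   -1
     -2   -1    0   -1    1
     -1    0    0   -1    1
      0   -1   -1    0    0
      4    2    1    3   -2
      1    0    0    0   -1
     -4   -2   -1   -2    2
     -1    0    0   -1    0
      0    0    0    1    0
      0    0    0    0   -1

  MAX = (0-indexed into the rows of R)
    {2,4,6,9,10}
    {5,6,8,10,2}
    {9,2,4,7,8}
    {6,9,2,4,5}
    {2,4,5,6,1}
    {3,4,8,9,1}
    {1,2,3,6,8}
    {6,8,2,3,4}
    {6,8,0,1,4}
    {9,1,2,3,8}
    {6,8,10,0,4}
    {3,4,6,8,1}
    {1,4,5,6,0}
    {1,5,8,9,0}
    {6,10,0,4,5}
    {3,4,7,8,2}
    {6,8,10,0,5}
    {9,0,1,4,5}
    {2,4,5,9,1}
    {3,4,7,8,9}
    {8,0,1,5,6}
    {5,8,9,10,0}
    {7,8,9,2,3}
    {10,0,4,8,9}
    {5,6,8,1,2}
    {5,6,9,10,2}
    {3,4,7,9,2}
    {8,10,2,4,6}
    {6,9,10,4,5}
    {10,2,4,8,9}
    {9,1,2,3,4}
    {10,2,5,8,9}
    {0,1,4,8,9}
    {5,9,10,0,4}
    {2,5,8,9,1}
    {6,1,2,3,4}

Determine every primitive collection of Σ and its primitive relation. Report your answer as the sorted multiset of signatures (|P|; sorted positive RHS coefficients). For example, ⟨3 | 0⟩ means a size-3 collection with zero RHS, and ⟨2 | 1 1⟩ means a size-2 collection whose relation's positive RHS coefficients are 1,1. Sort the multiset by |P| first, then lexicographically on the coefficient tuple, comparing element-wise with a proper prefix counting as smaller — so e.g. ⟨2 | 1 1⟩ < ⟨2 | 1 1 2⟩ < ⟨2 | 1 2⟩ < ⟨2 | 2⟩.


|primitive collections| = 18. Relations:

  {3,5}:  v_{3} + v_{5} = v_{1}  ⟹  sig = ⟨2 | 1⟩
  {3,10}:  v_{3} + v_{10} = v_{8}  ⟹  sig = ⟨2 | 1⟩
  {5,7}:  v_{5} + v_{7} = v_{9}  ⟹  sig = ⟨2 | 1⟩
  {0,2}:  v_{0} + v_{2} = v_{6} + v_{9}  ⟹  sig = ⟨2 | 1 1⟩
  {1,7}:  v_{1} + v_{7} = v_{3} + v_{9}  ⟹  sig = ⟨2 | 1 1⟩
  {1,10}:  v_{1} + v_{10} = v_{5} + v_{8}  ⟹  sig = ⟨2 | 1 1⟩
  {0,3}:  v_{0} + v_{3} = v_{1} + v_{4} + v_{8}  ⟹  sig = ⟨2 | 1 1 1⟩
  {0,7}:  v_{0} + v_{7} = v_{4} + v_{8} + v_{9}  ⟹  sig = ⟨2 | 1 1 1⟩
  {6,7}:  v_{6} + v_{7} = v_{2} + v_{4} + v_{8}  ⟹  sig = ⟨2 | 1 1 1⟩
  {7,10}:  v_{7} + v_{10} = v_{2} + v_{4} + 2·v_{8} + v_{9}  ⟹  sig = ⟨2 | 1 1 1 2⟩
  {3,6,9}:  v_{3} + v_{6} + v_{9} = 0  ⟹  sig = ⟨3 | 0⟩
  {1,6,9}:  v_{1} + v_{6} + v_{9} = v_{5}  ⟹  sig = ⟨3 | 1⟩
  {4,5,8}:  v_{4} + v_{5} + v_{8} = v_{0}  ⟹  sig = ⟨3 | 1⟩
  {6,8,9}:  v_{6} + v_{8} + v_{9} = v_{10}  ⟹  sig = ⟨3 | 1⟩
  {0,6,9}:  v_{0} + v_{6} + v_{9} = v_{4} + v_{5} + v_{10}  ⟹  sig = ⟨3 | 1 1 1⟩
  {1,2,4,8}:  v_{1} + v_{2} + v_{4} + v_{8} = 0  ⟹  sig = ⟨4 | 0⟩
  {2,4,5,10}:  v_{2} + v_{4} + v_{5} + v_{10} = 2·v_{6} + 2·v_{9}  ⟹  sig = ⟨4 | 2 2⟩
  {2,3,4,8,9}:  v_{2} + v_{3} + v_{4} + v_{8} + v_{9} = v_{7}  ⟹  sig = ⟨5 | 1⟩

Signatures (|P|; sorted positive RHS coefficients), sorted:
    ⟨2 | 1⟩
    ⟨2 | 1⟩
    ⟨2 | 1⟩
    ⟨2 | 1 1⟩
    ⟨2 | 1 1⟩
    ⟨2 | 1 1⟩
    ⟨2 | 1 1 1⟩
    ⟨2 | 1 1 1⟩
    ⟨2 | 1 1 1⟩
    ⟨2 | 1 1 1 2⟩
    ⟨3 | 0⟩
    ⟨3 | 1⟩
    ⟨3 | 1⟩
    ⟨3 | 1⟩
    ⟨3 | 1 1 1⟩
    ⟨4 | 0⟩
    ⟨4 | 2 2⟩
    ⟨5 | 1⟩


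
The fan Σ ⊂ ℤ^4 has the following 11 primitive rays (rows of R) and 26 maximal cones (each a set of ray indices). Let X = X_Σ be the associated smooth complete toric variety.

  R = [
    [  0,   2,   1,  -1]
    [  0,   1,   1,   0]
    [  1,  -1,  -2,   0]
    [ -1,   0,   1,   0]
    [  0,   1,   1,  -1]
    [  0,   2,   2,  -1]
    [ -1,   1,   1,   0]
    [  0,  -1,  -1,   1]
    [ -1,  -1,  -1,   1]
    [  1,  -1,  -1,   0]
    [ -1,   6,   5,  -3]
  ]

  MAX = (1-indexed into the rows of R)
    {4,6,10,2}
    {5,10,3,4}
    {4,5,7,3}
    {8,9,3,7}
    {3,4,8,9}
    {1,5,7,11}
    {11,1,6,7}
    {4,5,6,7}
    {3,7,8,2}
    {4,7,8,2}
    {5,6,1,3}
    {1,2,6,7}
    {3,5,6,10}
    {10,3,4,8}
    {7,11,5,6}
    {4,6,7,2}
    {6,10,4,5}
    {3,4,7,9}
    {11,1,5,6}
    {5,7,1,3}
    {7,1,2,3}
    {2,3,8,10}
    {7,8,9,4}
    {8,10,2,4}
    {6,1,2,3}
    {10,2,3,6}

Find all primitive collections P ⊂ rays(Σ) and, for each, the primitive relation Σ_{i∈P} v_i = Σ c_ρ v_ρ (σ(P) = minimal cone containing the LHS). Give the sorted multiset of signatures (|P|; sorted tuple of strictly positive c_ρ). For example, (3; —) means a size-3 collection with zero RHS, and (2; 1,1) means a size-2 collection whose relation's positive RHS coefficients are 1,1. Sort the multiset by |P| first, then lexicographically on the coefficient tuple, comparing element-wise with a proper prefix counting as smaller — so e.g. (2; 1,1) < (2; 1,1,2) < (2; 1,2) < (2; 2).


Δ(Σ) — 11 vertices, 23 min non-faces:

  • {5,8}:  v_{5} + v_{8} = 0 ; sig = (2; —)
  • {7,10}:  v_{7} + v_{10} = 0 ; sig = (2; —)
  • {2,5}:  v_{2} + v_{5} = v_{6} ; sig = (2; 1)
  • {6,8}:  v_{6} + v_{8} = v_{2} ; sig = (2; 1)
  • {6,9}:  v_{6} + v_{9} = v_{7} ; sig = (2; 1)
  • {1,4}:  v_{1} + v_{4} = v_{5} + v_{7} ; sig = (2; 1,1)
  • {1,10}:  v_{1} + v_{10} = v_{3} + v_{6} ; sig = (2; 1,1)
  • {2,9}:  v_{2} + v_{9} = v_{7} + v_{8} ; sig = (2; 1,1)
  • {1,8}:  v_{1} + v_{8} = v_{2} + v_{3} + v_{7} ; sig = (2; 1,1,1)
  • {5,9}:  v_{5} + v_{9} = v_{3} + v_{4} + v_{7} ; sig = (2; 1,1,1)
  • {8,11}:  v_{8} + v_{11} = v_{1} + v_{6} + v_{7} ; sig = (2; 1,1,1)
  • {9,10}:  v_{9} + v_{10} = v_{3} + v_{4} + v_{8} ; sig = (2; 1,1,1)
  • {10,11}:  v_{10} + v_{11} = v_{1} + v_{5} + v_{6} ; sig = (2; 1,1,1)
  • {2,11}:  v_{2} + v_{11} = v_{1} + 2·v_{6} + v_{7} ; sig = (2; 1,1,2)
  • {9,11}:  v_{9} + v_{11} = v_{1} + v_{5} + 2·v_{7} ; sig = (2; 1,1,2)
  • {1,9}:  v_{1} + v_{9} = v_{3} + 2·v_{7} ; sig = (2; 1,2)
  • {3,11}:  v_{3} + v_{11} = 2·v_{1} + v_{5} ; sig = (2; 1,2)
  • {4,11}:  v_{4} + v_{11} = 2·v_{5} + v_{6} + 2·v_{7} ; sig = (2; 1,2,2)
  • {2,3,4}:  v_{2} + v_{3} + v_{4} = 0 ; sig = (3; —)
  • {3,4,6}:  v_{3} + v_{4} + v_{6} = v_{5} ; sig = (3; 1)
  • {3,6,7}:  v_{3} + v_{6} + v_{7} = v_{1} ; sig = (3; 1)
  • {1,5,6,7}:  v_{1} + v_{5} + v_{6} + v_{7} = v_{11} ; sig = (4; 1)
  • {3,4,7,8}:  v_{3} + v_{4} + v_{7} + v_{8} = v_{9} ; sig = (4; 1)

Signatures (|P|; sorted positive RHS coefficients), sorted:
{ (2; —) ×2,  (2; 1) ×3,  (2; 1,1) ×3,  (2; 1,1,1) ×5,  (2; 1,1,2) ×2,  (2; 1,2) ×2,  (2; 1,2,2),  (3; —),  (3; 1) ×2,  (4; 1) ×2 }


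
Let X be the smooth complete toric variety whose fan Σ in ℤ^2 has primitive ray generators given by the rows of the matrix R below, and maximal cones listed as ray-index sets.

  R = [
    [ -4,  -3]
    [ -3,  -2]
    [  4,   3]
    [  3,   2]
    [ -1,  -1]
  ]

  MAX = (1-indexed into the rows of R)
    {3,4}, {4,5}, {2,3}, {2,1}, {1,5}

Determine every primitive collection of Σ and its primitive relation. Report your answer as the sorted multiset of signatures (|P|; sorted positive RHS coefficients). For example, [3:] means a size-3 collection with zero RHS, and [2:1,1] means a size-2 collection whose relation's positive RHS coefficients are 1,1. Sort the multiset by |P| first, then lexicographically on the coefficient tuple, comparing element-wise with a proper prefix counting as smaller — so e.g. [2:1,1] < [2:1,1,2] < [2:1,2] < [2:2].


5 collections generate NE(X_Σ); each relation:

  • {1,3}:  v_{1} + v_{3} = 0  →  sig = [2:]
  • {2,4}:  v_{2} + v_{4} = 0  →  sig = [2:]
  • {1,4}:  v_{1} + v_{4} = v_{5}  →  sig = [2:1]
  • {2,5}:  v_{2} + v_{5} = v_{1}  →  sig = [2:1]
  • {3,5}:  v_{3} + v_{5} = v_{4}  →  sig = [2:1]

Signatures (|P|; sorted positive RHS coefficients), sorted:
    |P|=2: 5 collections, coeffs (), (), (1), (1), (1)


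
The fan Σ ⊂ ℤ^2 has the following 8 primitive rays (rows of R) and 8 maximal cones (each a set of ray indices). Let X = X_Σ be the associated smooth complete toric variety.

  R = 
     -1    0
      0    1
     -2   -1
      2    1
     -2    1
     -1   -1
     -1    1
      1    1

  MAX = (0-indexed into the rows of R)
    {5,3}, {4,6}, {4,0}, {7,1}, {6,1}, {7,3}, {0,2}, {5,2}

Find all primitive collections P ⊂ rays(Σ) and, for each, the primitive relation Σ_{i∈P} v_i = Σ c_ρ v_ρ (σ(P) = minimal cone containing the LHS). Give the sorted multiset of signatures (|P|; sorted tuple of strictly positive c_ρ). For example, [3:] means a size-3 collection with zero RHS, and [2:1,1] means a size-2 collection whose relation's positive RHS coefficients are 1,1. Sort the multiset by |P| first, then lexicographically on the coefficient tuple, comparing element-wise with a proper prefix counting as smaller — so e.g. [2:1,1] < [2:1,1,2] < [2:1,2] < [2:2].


|primitive collections| = 20. Relations:

  • {2,3}:  v_{2} + v_{3} = 0  ⟹  sig = [2:]
  • {5,7}:  v_{5} + v_{7} = 0  ⟹  sig = [2:]
  • {0,1}:  v_{0} + v_{1} = v_{6}  ⟹  sig = [2:1]
  • {0,3}:  v_{0} + v_{3} = v_{7}  ⟹  sig = [2:1]
  • {0,5}:  v_{0} + v_{5} = v_{2}  ⟹  sig = [2:1]
  • {0,6}:  v_{0} + v_{6} = v_{4}  ⟹  sig = [2:1]
  • {0,7}:  v_{0} + v_{7} = v_{1}  ⟹  sig = [2:1]
  • {1,5}:  v_{1} + v_{5} = v_{0}  ⟹  sig = [2:1]
  • {2,7}:  v_{2} + v_{7} = v_{0}  ⟹  sig = [2:1]
  • {3,6}:  v_{3} + v_{6} = v_{1} + v_{7}  ⟹  sig = [2:1,1]
  • {4,7}:  v_{4} + v_{7} = v_{1} + v_{6}  ⟹  sig = [2:1,1]
  • {1,2}:  v_{1} + v_{2} = 2·v_{0}  ⟹  sig = [2:2]
  • {1,3}:  v_{1} + v_{3} = 2·v_{7}  ⟹  sig = [2:2]
  • {1,4}:  v_{1} + v_{4} = 2·v_{6}  ⟹  sig = [2:2]
  • {3,4}:  v_{3} + v_{4} = 2·v_{1}  ⟹  sig = [2:2]
  • {5,6}:  v_{5} + v_{6} = 2·v_{0}  ⟹  sig = [2:2]
  • {6,7}:  v_{6} + v_{7} = 2·v_{1}  ⟹  sig = [2:2]
  • {2,6}:  v_{2} + v_{6} = 3·v_{0}  ⟹  sig = [2:3]
  • {4,5}:  v_{4} + v_{5} = 3·v_{0}  ⟹  sig = [2:3]
  • {2,4}:  v_{2} + v_{4} = 4·v_{0}  ⟹  sig = [2:4]

Signatures (|P|; sorted positive RHS coefficients), sorted:
    |P|=2: 20 collections, coeffs (), (), (1), (1), (1), (1), (1), (1), (1), (1,1), (1,1), (2), (2), (2), (2), (2), (2), (3), (3), (4)


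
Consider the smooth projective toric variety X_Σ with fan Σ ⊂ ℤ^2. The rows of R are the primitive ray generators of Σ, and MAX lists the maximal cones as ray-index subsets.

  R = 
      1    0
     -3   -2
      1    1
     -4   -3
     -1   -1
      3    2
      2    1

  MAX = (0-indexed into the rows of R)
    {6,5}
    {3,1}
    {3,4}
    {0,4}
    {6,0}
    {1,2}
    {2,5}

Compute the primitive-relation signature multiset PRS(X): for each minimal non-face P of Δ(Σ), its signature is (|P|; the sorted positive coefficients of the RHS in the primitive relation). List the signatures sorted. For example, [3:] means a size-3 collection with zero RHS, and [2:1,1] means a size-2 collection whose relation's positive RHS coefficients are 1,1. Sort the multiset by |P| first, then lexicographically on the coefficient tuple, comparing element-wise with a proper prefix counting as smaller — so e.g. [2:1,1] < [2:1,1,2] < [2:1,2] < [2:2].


Primitive collections (14):

  • {1,5}:  v_{1} + v_{5} = 0  so sig = [2:]
  • {2,4}:  v_{2} + v_{4} = 0  so sig = [2:]
  • {0,2}:  v_{0} + v_{2} = v_{6}  so sig = [2:1]
  • {1,4}:  v_{1} + v_{4} = v_{3}  so sig = [2:1]
  • {1,6}:  v_{1} + v_{6} = v_{4}  so sig = [2:1]
  • {2,3}:  v_{2} + v_{3} = v_{1}  so sig = [2:1]
  • {2,6}:  v_{2} + v_{6} = v_{5}  so sig = [2:1]
  • {3,5}:  v_{3} + v_{5} = v_{4}  so sig = [2:1]
  • {4,5}:  v_{4} + v_{5} = v_{6}  so sig = [2:1]
  • {4,6}:  v_{4} + v_{6} = v_{0}  so sig = [2:1]
  • {0,1}:  v_{0} + v_{1} = 2·v_{4}  so sig = [2:2]
  • {0,5}:  v_{0} + v_{5} = 2·v_{6}  so sig = [2:2]
  • {3,6}:  v_{3} + v_{6} = 2·v_{4}  so sig = [2:2]
  • {0,3}:  v_{0} + v_{3} = 3·v_{4}  so sig = [2:3]

Signatures (|P|; sorted positive RHS coefficients), sorted:
    |P|=2: 14 collections, coeffs (), (), (1), (1), (1), (1), (1), (1), (1), (1), (2), (2), (2), (3)
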